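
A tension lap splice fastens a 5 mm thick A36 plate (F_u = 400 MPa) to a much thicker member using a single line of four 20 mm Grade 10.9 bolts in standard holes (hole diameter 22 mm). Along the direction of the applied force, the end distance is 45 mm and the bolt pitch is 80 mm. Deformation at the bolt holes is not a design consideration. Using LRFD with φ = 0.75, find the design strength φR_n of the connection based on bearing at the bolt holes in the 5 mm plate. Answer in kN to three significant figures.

Per bolt r_n = 1.5 l_c t F_u ≤ 3.0 d t F_u; upper limit = 3.0 × 20 × 5 × 400 / 1000 = 120 kN.
Edge bolt: l_c = 45 − 22/2 = 34 mm → 1.5 × 34 × 5 × 400 / 1000 = 102 → r_n = 102 kN.
Interior bolts: l_c = 80 − 22 = 58 mm → 1.5 × 58 × 5 × 400 / 1000 = 174 → r_n = 120 kN.
R_n = 1 × 102 + 3 × 120 = 462 kN.
Design strength φR_n = 0.75 × 462 = 346 kN.

346 kN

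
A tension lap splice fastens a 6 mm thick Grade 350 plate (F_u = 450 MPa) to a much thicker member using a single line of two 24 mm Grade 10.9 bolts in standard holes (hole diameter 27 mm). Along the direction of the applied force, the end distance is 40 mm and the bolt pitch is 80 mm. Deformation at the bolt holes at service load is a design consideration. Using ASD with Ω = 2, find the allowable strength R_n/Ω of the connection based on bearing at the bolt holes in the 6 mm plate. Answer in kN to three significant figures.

121 kN

Per bolt r_n = 1.2 l_c t F_u ≤ 2.4 d t F_u; upper limit = 2.4 × 24 × 6 × 450 / 1000 = 155.5 kN.
Edge bolt: l_c = 40 − 27/2 = 26.5 mm → 1.2 × 26.5 × 6 × 450 / 1000 = 85.86 → r_n = 85.86 kN.
Interior bolts: l_c = 80 − 27 = 53 mm → 1.2 × 53 × 6 × 450 / 1000 = 171.7 → r_n = 155.5 kN.
R_n = 1 × 85.86 + 1 × 155.5 = 241.4 kN.
Allowable strength R_n/Ω = 241.4 / 2 = 121 kN.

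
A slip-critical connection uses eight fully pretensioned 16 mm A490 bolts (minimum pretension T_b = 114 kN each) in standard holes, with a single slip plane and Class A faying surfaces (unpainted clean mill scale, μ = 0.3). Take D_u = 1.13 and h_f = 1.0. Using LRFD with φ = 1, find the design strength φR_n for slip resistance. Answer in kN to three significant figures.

R_n = μ · D_u · h_f · T_b · n_s · n_b = 0.3 × 1.13 × 1.0 × 114 × 1 × 8 = 309.2 kN.
Design strength φR_n = 1 × 309.2 = 309 kN.

309 kN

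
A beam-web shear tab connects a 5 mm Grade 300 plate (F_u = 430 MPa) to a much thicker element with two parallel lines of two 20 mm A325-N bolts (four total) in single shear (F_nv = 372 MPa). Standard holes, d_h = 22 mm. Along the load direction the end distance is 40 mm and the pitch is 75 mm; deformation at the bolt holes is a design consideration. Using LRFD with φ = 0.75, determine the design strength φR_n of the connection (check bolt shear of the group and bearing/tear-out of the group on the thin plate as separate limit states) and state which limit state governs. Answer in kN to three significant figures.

267 kN (bearing governs)

Bolt shear: A_b = π·20²/4 = 314.2 mm²; R_n = 372 × 314.2 × 4 × 1 / 1000 = 467.5 kN → 0.75 × 467.5 = 351 kN.
Bearing (1.2 l_c t F_u ≤ 2.4 d t F_u): upper limit = 2.4·20·5·430 / 1000 = 103.2 kN.
  Edge l_c = 40 − 22/2 = 29 → r_n = 74.82 kN; interior l_c = 75 − 22 = 53 → r_n = 103.2 kN.
  R_n,bearing = 2·74.82 + 2·103.2 = 356 kN → 0.75 × 356 = 267 kN.
Bearing governs: 267 kN.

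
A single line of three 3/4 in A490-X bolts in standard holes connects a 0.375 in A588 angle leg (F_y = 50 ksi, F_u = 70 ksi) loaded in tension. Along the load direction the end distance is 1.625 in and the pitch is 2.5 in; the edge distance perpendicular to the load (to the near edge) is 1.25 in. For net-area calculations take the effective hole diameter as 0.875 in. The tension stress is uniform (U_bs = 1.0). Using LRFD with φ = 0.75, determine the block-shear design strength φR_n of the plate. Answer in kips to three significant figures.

Shear plane L_v = 1.625 + 2·2.5 = 6.625 in; A_gv = 6.625 × 0.375 = 2.484 in².
A_nv = (6.625 − 2.5·0.875) × 0.375 = 1.664 in².
A_nt = (1.25 − 0.5·0.875) × 0.375 = 0.3047 in².
0.6 F_u A_nv = 69.89 kips; 0.6 F_y A_gv = 74.53 kips → shear rupture governs the shear term.
R_n = 69.89 + 1.0 × 70 × 0.3047 = 91.22 kips.
Design strength φR_n = 0.75 × 91.22 = 68.4 kips.

68.4 kips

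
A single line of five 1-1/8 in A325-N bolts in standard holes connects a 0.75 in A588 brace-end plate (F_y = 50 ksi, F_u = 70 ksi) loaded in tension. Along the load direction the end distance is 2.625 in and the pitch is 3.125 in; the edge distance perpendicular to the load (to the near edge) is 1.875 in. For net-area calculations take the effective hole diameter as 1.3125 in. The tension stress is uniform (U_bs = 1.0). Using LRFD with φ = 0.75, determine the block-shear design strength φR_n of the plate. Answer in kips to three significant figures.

Shear plane L_v = 2.625 + 4·3.125 = 15.12 in; A_gv = 15.12 × 0.75 = 11.34 in².
A_nv = (15.12 − 4.5·1.3125) × 0.75 = 6.914 in².
A_nt = (1.875 − 0.5·1.3125) × 0.75 = 0.9141 in².
0.6 F_u A_nv = 290.4 kips; 0.6 F_y A_gv = 340.3 kips → shear rupture governs the shear term.
R_n = 290.4 + 1.0 × 70 × 0.9141 = 354.4 kips.
Design strength φR_n = 0.75 × 354.4 = 266 kips.

266 kips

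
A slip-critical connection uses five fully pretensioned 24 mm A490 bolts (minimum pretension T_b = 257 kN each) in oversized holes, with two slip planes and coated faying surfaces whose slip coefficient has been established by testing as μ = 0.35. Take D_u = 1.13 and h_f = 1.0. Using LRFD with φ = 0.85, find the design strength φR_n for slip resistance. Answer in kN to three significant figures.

864 kN

R_n = μ · D_u · h_f · T_b · n_s · n_b = 0.35 × 1.13 × 1.0 × 257 × 2 × 5 = 1016 kN.
Design strength φR_n = 0.85 × 1016 = 864 kN.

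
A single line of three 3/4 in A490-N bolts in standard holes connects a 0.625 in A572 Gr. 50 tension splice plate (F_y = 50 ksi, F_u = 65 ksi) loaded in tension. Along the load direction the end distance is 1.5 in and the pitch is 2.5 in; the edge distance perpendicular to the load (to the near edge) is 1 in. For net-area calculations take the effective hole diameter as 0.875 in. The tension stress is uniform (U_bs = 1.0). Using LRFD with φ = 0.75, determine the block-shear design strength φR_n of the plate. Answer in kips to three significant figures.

96 kips

Shear plane L_v = 1.5 + 2·2.5 = 6.5 in; A_gv = 6.5 × 0.625 = 4.062 in².
A_nv = (6.5 − 2.5·0.875) × 0.625 = 2.695 in².
A_nt = (1 − 0.5·0.875) × 0.625 = 0.3516 in².
0.6 F_u A_nv = 105.1 kips; 0.6 F_y A_gv = 121.9 kips → shear rupture governs the shear term.
R_n = 105.1 + 1.0 × 65 × 0.3516 = 128 kips.
Design strength φR_n = 0.75 × 128 = 96 kips.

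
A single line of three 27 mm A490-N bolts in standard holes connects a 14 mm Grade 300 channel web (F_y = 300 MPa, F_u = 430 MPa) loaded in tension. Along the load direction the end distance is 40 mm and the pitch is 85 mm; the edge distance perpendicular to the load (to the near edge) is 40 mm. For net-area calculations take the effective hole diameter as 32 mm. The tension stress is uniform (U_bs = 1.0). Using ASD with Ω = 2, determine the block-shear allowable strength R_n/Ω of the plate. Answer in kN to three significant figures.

307 kN

Shear plane L_v = 40 + 2·85 = 210 mm; A_gv = 210 × 14 = 2940 mm².
A_nv = (210 − 2.5·32) × 14 = 1820 mm².
A_nt = (40 − 0.5·32) × 14 = 336 mm².
0.6 F_u A_nv = 469.6 kN; 0.6 F_y A_gv = 529.2 kN → shear rupture governs the shear term.
R_n = 469.6 + 1.0 × 430 × 336 / 1000 = 614 kN.
Allowable strength R_n/Ω = 614 / 2 = 307 kN.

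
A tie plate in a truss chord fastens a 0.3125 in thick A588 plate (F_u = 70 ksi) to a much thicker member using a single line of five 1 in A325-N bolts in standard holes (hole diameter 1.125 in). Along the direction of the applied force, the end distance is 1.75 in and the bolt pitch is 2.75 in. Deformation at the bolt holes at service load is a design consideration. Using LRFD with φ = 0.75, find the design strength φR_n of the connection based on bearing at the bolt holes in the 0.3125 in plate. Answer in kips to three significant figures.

Per bolt r_n = 1.2 l_c t F_u ≤ 2.4 d t F_u; upper limit = 2.4 × 1 × 0.3125 × 70 = 52.5 kips.
Edge bolt: l_c = 1.75 − 1.125/2 = 1.188 in → 1.2 × 1.188 × 0.3125 × 70 = 31.17 → r_n = 31.17 kips.
Interior bolts: l_c = 2.75 − 1.125 = 1.625 in → 1.2 × 1.625 × 0.3125 × 70 = 42.66 → r_n = 42.66 kips.
R_n = 1 × 31.17 + 4 × 42.66 = 201.8 kips.
Design strength φR_n = 0.75 × 201.8 = 151 kips.

151 kips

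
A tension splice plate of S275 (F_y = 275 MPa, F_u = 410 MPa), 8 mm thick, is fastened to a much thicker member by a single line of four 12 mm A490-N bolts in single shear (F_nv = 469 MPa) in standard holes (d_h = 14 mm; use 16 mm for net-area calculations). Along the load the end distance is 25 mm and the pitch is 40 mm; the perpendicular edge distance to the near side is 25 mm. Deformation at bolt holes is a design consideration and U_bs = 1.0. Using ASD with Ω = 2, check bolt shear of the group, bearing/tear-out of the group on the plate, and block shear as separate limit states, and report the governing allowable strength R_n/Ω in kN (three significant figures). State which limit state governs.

Bolt shear: A_b = π·12²/4 = 113.1 mm²; R_n = 469 × 113.1 × 4 × 1 / 1000 = 212.2 kN → 212.2 / 2 = 106 kN.
Bearing: edge l_c = 18, r_n = 70.85 kN; interior l_c = 26, r_n = 94.46 kN; R_n = 70.85 + 3·94.46 = 354.2 kN → 177 kN.
Block shear: A_gv = 1160, A_nv = 712, A_nt = 136 mm²; R_n = min(0.6F_uA_nv, 0.6F_yA_gv) + U_bs·F_u·A_nt = 230.9 kN → 115 kN.
Bolt shear governs: 106 kN.

106 kN (bolt shear governs)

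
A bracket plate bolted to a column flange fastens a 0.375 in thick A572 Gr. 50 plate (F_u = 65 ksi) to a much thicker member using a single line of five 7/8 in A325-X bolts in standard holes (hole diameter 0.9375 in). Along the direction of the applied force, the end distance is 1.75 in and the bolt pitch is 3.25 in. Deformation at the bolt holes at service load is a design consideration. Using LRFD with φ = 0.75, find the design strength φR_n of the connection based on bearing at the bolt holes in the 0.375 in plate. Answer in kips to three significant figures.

Per bolt r_n = 1.2 l_c t F_u ≤ 2.4 d t F_u; upper limit = 2.4 × 0.875 × 0.375 × 65 = 51.19 kips.
Edge bolt: l_c = 1.75 − 0.9375/2 = 1.281 in → 1.2 × 1.281 × 0.375 × 65 = 37.48 → r_n = 37.48 kips.
Interior bolts: l_c = 3.25 − 0.9375 = 2.312 in → 1.2 × 2.312 × 0.375 × 65 = 67.64 → r_n = 51.19 kips.
R_n = 1 × 37.48 + 4 × 51.19 = 242.2 kips.
Design strength φR_n = 0.75 × 242.2 = 182 kips.

182 kips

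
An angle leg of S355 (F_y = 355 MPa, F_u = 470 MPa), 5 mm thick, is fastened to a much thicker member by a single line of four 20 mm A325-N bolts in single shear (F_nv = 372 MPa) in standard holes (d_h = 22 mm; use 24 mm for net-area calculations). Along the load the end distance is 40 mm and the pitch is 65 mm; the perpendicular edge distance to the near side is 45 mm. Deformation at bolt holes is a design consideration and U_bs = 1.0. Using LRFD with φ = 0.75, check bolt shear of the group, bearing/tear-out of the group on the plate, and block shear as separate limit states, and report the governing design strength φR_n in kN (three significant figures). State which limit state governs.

Bolt shear: A_b = π·20²/4 = 314.2 mm²; R_n = 372 × 314.2 × 4 × 1 / 1000 = 467.5 kN → 0.75 × 467.5 = 351 kN.
Bearing: edge l_c = 29, r_n = 81.78 kN; interior l_c = 43, r_n = 112.8 kN; R_n = 81.78 + 3·112.8 = 420.2 kN → 315 kN.
Block shear: A_gv = 1175, A_nv = 755, A_nt = 165 mm²; R_n = min(0.6F_uA_nv, 0.6F_yA_gv) + U_bs·F_u·A_nt = 290.5 kN → 218 kN.
Block shear governs: 218 kN.

218 kN (block shear governs)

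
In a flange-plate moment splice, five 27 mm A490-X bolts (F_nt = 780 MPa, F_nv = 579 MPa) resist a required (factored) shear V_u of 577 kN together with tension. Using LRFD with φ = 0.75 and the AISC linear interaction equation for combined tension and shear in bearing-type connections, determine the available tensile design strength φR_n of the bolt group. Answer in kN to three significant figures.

1400 kN

A_b = π·27²/4 = 572.6 mm²; f_rv = 577 × 1000 / (5 × 572.6) = 201.6 MPa.
F'_nt = 1.3 F_nt − (F_nt / φF_nv) f_rv = 1.3·780 − (780/(0.75·579))·201.6 = 652 MPa, capped at F_nt → F'_nt = 652 MPa.
R_n = F'_nt · A_b · n = 652 × 572.6 × 5 / 1000 = 1866 kN.
Design strength φR_n = 0.75 × 1866 = 1400 kN.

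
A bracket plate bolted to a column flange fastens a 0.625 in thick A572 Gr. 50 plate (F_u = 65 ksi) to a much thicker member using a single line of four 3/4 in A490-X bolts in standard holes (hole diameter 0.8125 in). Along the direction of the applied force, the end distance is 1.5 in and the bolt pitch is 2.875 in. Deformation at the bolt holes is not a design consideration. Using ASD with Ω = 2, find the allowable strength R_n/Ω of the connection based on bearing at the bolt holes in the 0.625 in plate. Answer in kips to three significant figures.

170 kips

Per bolt r_n = 1.5 l_c t F_u ≤ 3.0 d t F_u; upper limit = 3.0 × 0.75 × 0.625 × 65 = 91.41 kips.
Edge bolt: l_c = 1.5 − 0.8125/2 = 1.094 in → 1.5 × 1.094 × 0.625 × 65 = 66.65 → r_n = 66.65 kips.
Interior bolts: l_c = 2.875 − 0.8125 = 2.062 in → 1.5 × 2.062 × 0.625 × 65 = 125.7 → r_n = 91.41 kips.
R_n = 1 × 66.65 + 3 × 91.41 = 340.9 kips.
Allowable strength R_n/Ω = 340.9 / 2 = 170 kips.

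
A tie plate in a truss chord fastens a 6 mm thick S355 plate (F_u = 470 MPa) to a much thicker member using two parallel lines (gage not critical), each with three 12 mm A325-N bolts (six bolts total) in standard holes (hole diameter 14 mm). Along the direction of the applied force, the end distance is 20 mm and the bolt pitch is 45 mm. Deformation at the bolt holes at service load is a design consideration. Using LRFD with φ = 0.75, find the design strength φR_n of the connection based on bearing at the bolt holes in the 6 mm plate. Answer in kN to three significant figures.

Per bolt r_n = 1.2 l_c t F_u ≤ 2.4 d t F_u; upper limit = 2.4 × 12 × 6 × 470 / 1000 = 81.22 kN.
Edge bolt: l_c = 20 − 14/2 = 13 mm → 1.2 × 13 × 6 × 470 / 1000 = 43.99 → r_n = 43.99 kN.
Interior bolts: l_c = 45 − 14 = 31 mm → 1.2 × 31 × 6 × 470 / 1000 = 104.9 → r_n = 81.22 kN.
R_n = 2 × 43.99 + 4 × 81.22 = 412.8 kN.
Design strength φR_n = 0.75 × 412.8 = 310 kN.

310 kN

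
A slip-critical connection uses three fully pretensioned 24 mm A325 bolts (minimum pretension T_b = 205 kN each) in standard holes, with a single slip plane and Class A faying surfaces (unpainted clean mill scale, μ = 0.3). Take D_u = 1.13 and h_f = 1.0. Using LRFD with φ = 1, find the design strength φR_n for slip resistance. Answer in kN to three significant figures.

208 kN

R_n = μ · D_u · h_f · T_b · n_s · n_b = 0.3 × 1.13 × 1.0 × 205 × 1 × 3 = 208.5 kN.
Design strength φR_n = 1 × 208.5 = 208 kN.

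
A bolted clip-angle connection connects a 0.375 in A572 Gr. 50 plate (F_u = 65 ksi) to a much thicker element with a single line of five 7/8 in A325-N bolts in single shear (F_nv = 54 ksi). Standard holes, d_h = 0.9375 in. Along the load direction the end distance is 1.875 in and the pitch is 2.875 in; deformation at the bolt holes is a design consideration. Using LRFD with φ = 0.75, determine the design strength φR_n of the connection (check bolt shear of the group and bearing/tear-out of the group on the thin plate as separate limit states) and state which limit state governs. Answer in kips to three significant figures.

Bolt shear: A_b = π·0.875²/4 = 0.6013 in²; R_n = 54 × 0.6013 × 5 × 1 = 162.4 kips → 0.75 × 162.4 = 122 kips.
Bearing (1.2 l_c t F_u ≤ 2.4 d t F_u): upper limit = 2.4·0.875·0.375·65 = 51.19 kips.
  Edge l_c = 1.875 − 0.9375/2 = 1.406 → r_n = 41.13 kips; interior l_c = 2.875 − 0.9375 = 1.938 → r_n = 51.19 kips.
  R_n,bearing = 1·41.13 + 4·51.19 = 245.9 kips → 0.75 × 245.9 = 184 kips.
Bolt shear governs: 122 kips.

122 kips (bolt shear governs)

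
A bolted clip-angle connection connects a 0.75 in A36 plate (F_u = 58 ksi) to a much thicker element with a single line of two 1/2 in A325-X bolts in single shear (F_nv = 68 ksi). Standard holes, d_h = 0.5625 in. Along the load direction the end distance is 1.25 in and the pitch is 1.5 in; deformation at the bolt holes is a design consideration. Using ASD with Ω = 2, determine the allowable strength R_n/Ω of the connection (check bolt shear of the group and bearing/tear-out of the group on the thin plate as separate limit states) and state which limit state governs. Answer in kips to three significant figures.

13.4 kips (bolt shear governs)

Bolt shear: A_b = π·0.5²/4 = 0.1963 in²; R_n = 68 × 0.1963 × 2 × 1 = 26.7 kips → 26.7 / 2 = 13.4 kips.
Bearing (1.2 l_c t F_u ≤ 2.4 d t F_u): upper limit = 2.4·0.5·0.75·58 = 52.2 kips.
  Edge l_c = 1.25 − 0.5625/2 = 0.9688 → r_n = 50.57 kips; interior l_c = 1.5 − 0.5625 = 0.9375 → r_n = 48.94 kips.
  R_n,bearing = 1·50.57 + 1·48.94 = 99.51 kips → 99.51 / 2 = 49.8 kips.
Bolt shear governs: 13.4 kips.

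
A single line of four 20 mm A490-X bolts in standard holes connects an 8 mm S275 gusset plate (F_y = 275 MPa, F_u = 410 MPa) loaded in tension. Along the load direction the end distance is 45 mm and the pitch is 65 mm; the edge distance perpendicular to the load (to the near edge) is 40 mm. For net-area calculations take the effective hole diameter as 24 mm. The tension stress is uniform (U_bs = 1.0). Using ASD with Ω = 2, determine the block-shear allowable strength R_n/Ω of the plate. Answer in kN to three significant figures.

199 kN

Shear plane L_v = 45 + 3·65 = 240 mm; A_gv = 240 × 8 = 1920 mm².
A_nv = (240 − 3.5·24) × 8 = 1248 mm².
A_nt = (40 − 0.5·24) × 8 = 224 mm².
0.6 F_u A_nv = 307 kN; 0.6 F_y A_gv = 316.8 kN → shear rupture governs the shear term.
R_n = 307 + 1.0 × 410 × 224 / 1000 = 398.8 kN.
Allowable strength R_n/Ω = 398.8 / 2 = 199 kN.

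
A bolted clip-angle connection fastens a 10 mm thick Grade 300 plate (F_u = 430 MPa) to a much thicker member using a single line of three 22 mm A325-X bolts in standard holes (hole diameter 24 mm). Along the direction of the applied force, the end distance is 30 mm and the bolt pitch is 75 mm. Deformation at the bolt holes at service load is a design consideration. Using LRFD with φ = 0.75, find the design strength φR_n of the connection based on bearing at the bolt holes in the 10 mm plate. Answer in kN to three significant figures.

410 kN

Per bolt r_n = 1.2 l_c t F_u ≤ 2.4 d t F_u; upper limit = 2.4 × 22 × 10 × 430 / 1000 = 227 kN.
Edge bolt: l_c = 30 − 24/2 = 18 mm → 1.2 × 18 × 10 × 430 / 1000 = 92.88 → r_n = 92.88 kN.
Interior bolts: l_c = 75 − 24 = 51 mm → 1.2 × 51 × 10 × 430 / 1000 = 263.2 → r_n = 227 kN.
R_n = 1 × 92.88 + 2 × 227 = 547 kN.
Design strength φR_n = 0.75 × 547 = 410 kN.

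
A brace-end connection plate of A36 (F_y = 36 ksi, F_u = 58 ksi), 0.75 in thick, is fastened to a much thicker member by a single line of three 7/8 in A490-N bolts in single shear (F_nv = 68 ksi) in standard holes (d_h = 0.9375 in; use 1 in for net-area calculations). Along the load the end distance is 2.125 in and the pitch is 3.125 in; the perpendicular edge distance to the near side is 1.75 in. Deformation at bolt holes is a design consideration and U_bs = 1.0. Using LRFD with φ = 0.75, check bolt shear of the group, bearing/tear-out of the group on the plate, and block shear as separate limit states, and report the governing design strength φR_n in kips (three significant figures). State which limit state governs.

92 kips (bolt shear governs)

Bolt shear: A_b = π·0.875²/4 = 0.6013 in²; R_n = 68 × 0.6013 × 3 × 1 = 122.7 kips → 0.75 × 122.7 = 92 kips.
Bearing: edge l_c = 1.656, r_n = 86.46 kips; interior l_c = 2.188, r_n = 91.35 kips; R_n = 86.46 + 2·91.35 = 269.2 kips → 202 kips.
Block shear: A_gv = 6.281, A_nv = 4.406, A_nt = 0.9375 in²; R_n = min(0.6F_uA_nv, 0.6F_yA_gv) + U_bs·F_u·A_nt = 190 kips → 143 kips.
Bolt shear governs: 92 kips.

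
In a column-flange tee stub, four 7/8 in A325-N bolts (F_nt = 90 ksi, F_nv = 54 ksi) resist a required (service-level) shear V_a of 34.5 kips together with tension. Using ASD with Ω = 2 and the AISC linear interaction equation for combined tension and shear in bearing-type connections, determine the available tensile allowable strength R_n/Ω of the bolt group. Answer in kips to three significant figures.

83.2 kips

A_b = π·0.875²/4 = 0.6013 in²; f_rv = 34.5 / (4 × 0.6013) = 14.34 ksi.
F'_nt = 1.3 F_nt − (Ω F_nt / F_nv) f_rv = 1.3·90 − (2·90/54)·14.34 = 69.19 ksi, capped at F_nt → F'_nt = 69.19 ksi.
R_n = F'_nt · A_b · n = 69.19 × 0.6013 × 4 = 166.4 kips.
Allowable strength R_n/Ω = 166.4 / 2 = 83.2 kips.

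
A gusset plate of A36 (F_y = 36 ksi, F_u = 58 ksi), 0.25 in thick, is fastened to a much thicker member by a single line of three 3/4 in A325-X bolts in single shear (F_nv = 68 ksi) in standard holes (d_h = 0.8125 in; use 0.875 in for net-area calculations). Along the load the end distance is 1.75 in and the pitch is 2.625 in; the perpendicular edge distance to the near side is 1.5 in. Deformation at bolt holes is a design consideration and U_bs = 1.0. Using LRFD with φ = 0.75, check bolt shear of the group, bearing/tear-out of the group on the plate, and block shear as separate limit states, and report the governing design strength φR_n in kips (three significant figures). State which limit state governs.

Bolt shear: A_b = π·0.75²/4 = 0.4418 in²; R_n = 68 × 0.4418 × 3 × 1 = 90.12 kips → 0.75 × 90.12 = 67.6 kips.
Bearing: edge l_c = 1.344, r_n = 23.38 kips; interior l_c = 1.812, r_n = 26.1 kips; R_n = 23.38 + 2·26.1 = 75.58 kips → 56.7 kips.
Block shear: A_gv = 1.75, A_nv = 1.203, A_nt = 0.2656 in²; R_n = min(0.6F_uA_nv, 0.6F_yA_gv) + U_bs·F_u·A_nt = 53.21 kips → 39.9 kips.
Block shear governs: 39.9 kips.

39.9 kips (block shear governs)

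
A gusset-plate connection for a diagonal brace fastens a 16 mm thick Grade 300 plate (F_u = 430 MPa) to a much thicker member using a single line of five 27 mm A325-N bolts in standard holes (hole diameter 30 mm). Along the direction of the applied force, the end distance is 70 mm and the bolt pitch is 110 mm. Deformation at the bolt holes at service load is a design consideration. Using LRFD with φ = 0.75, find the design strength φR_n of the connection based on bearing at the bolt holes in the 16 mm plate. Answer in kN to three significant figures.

Per bolt r_n = 1.2 l_c t F_u ≤ 2.4 d t F_u; upper limit = 2.4 × 27 × 16 × 430 / 1000 = 445.8 kN.
Edge bolt: l_c = 70 − 30/2 = 55 mm → 1.2 × 55 × 16 × 430 / 1000 = 454.1 → r_n = 445.8 kN.
Interior bolts: l_c = 110 − 30 = 80 mm → 1.2 × 80 × 16 × 430 / 1000 = 660.5 → r_n = 445.8 kN.
R_n = 1 × 445.8 + 4 × 445.8 = 2229 kN.
Design strength φR_n = 0.75 × 2229 = 1670 kN.

1670 kN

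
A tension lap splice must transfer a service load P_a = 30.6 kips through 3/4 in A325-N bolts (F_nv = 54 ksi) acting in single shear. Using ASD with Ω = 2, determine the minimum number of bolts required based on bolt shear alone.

3 bolts

A_b = π·0.75²/4 = 0.4418 in².
Per-bolt allowable strength R_n/Ω = 54 × 0.4418 × 1 / 2 = 11.93 kips.
n ≥ 30.6 / 11.93 = 2.565 → use 3 bolts.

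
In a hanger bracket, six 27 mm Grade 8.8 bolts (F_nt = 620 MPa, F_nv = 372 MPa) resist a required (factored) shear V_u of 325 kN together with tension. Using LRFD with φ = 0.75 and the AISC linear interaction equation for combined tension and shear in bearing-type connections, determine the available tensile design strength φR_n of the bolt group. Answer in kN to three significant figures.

1530 kN

A_b = π·27²/4 = 572.6 mm²; f_rv = 325 × 1000 / (6 × 572.6) = 94.61 MPa.
F'_nt = 1.3 F_nt − (F_nt / φF_nv) f_rv = 1.3·620 − (620/(0.75·372))·94.61 = 595.8 MPa, capped at F_nt → F'_nt = 595.8 MPa.
R_n = F'_nt · A_b · n = 595.8 × 572.6 × 6 / 1000 = 2047 kN.
Design strength φR_n = 0.75 × 2047 = 1530 kN.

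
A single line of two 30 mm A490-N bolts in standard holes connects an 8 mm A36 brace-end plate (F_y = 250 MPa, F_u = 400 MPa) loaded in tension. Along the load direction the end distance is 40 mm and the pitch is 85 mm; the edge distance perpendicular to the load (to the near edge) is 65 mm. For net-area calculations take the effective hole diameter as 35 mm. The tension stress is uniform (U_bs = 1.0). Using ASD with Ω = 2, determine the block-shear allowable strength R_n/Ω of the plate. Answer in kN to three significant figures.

Shear plane L_v = 40 + 1·85 = 125 mm; A_gv = 125 × 8 = 1000 mm².
A_nv = (125 − 1.5·35) × 8 = 580 mm².
A_nt = (65 − 0.5·35) × 8 = 380 mm².
0.6 F_u A_nv = 139.2 kN; 0.6 F_y A_gv = 150 kN → shear rupture governs the shear term.
R_n = 139.2 + 1.0 × 400 × 380 / 1000 = 291.2 kN.
Allowable strength R_n/Ω = 291.2 / 2 = 146 kN.

146 kN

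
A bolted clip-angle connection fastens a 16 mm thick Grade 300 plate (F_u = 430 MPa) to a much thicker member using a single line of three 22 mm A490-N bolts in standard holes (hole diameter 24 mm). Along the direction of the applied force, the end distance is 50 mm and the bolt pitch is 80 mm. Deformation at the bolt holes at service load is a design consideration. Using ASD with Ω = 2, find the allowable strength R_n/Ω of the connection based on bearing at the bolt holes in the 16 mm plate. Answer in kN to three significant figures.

520 kN

Per bolt r_n = 1.2 l_c t F_u ≤ 2.4 d t F_u; upper limit = 2.4 × 22 × 16 × 430 / 1000 = 363.3 kN.
Edge bolt: l_c = 50 − 24/2 = 38 mm → 1.2 × 38 × 16 × 430 / 1000 = 313.7 → r_n = 313.7 kN.
Interior bolts: l_c = 80 − 24 = 56 mm → 1.2 × 56 × 16 × 430 / 1000 = 462.3 → r_n = 363.3 kN.
R_n = 1 × 313.7 + 2 × 363.3 = 1040 kN.
Allowable strength R_n/Ω = 1040 / 2 = 520 kN.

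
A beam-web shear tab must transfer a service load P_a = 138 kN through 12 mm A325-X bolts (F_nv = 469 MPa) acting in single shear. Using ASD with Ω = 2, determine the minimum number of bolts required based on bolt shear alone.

6 bolts

A_b = π·12²/4 = 113.1 mm².
Per-bolt allowable strength R_n/Ω = 469 × 113.1 × 1 / 1000 / 2 = 26.52 kN.
n ≥ 138 / 26.52 = 5.203 → use 6 bolts.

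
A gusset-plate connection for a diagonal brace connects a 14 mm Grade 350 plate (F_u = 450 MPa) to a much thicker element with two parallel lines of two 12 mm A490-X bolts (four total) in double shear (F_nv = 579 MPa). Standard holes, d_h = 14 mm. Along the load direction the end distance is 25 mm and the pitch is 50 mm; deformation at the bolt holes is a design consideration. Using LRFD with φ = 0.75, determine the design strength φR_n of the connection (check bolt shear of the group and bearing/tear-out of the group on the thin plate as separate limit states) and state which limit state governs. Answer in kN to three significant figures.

393 kN (bolt shear governs)

Bolt shear: A_b = π·12²/4 = 113.1 mm²; R_n = 579 × 113.1 × 4 × 2 / 1000 = 523.9 kN → 0.75 × 523.9 = 393 kN.
Bearing (1.2 l_c t F_u ≤ 2.4 d t F_u): upper limit = 2.4·12·14·450 / 1000 = 181.4 kN.
  Edge l_c = 25 − 14/2 = 18 → r_n = 136.1 kN; interior l_c = 50 − 14 = 36 → r_n = 181.4 kN.
  R_n,bearing = 2·136.1 + 2·181.4 = 635 kN → 0.75 × 635 = 476 kN.
Bolt shear governs: 393 kN.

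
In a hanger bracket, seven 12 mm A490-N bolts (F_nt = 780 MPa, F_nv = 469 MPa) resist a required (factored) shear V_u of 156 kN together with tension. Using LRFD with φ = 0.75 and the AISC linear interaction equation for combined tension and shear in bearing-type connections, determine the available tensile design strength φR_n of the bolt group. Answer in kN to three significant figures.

A_b = π·12²/4 = 113.1 mm²; f_rv = 156 × 1000 / (7 × 113.1) = 197 MPa.
F'_nt = 1.3 F_nt − (F_nt / φF_nv) f_rv = 1.3·780 − (780/(0.75·469))·197 = 577 MPa, capped at F_nt → F'_nt = 577 MPa.
R_n = F'_nt · A_b · n = 577 × 113.1 × 7 / 1000 = 456.8 kN.
Design strength φR_n = 0.75 × 456.8 = 343 kN.

343 kN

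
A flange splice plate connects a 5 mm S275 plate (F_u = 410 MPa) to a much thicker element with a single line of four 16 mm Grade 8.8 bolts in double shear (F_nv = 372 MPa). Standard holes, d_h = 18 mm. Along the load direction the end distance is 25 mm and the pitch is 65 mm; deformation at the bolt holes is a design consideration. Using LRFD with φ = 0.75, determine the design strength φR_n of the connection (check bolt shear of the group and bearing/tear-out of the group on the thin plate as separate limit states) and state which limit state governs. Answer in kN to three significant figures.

207 kN (bearing governs)

Bolt shear: A_b = π·16²/4 = 201.1 mm²; R_n = 372 × 201.1 × 4 × 2 / 1000 = 598.4 kN → 0.75 × 598.4 = 449 kN.
Bearing (1.2 l_c t F_u ≤ 2.4 d t F_u): upper limit = 2.4·16·5·410 / 1000 = 78.72 kN.
  Edge l_c = 25 − 18/2 = 16 → r_n = 39.36 kN; interior l_c = 65 − 18 = 47 → r_n = 78.72 kN.
  R_n,bearing = 1·39.36 + 3·78.72 = 275.5 kN → 0.75 × 275.5 = 207 kN.
Bearing governs: 207 kN.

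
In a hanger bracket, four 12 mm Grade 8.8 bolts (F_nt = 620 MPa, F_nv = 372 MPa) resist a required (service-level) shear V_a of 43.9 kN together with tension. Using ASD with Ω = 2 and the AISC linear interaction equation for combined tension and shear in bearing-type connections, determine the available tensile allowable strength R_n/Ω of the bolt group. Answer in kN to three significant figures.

A_b = π·12²/4 = 113.1 mm²; f_rv = 43.9 × 1000 / (4 × 113.1) = 97.04 MPa.
F'_nt = 1.3 F_nt − (Ω F_nt / F_nv) f_rv = 1.3·620 − (2·620/372)·97.04 = 482.5 MPa, capped at F_nt → F'_nt = 482.5 MPa.
R_n = F'_nt · A_b · n = 482.5 × 113.1 × 4 / 1000 = 218.3 kN.
Allowable strength R_n/Ω = 218.3 / 2 = 109 kN.

109 kN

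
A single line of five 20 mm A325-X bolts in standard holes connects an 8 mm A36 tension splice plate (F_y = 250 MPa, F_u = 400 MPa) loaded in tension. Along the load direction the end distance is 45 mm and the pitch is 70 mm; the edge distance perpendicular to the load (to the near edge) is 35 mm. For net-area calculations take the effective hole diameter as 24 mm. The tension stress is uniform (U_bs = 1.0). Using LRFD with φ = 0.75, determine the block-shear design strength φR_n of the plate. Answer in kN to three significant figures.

348 kN

Shear plane L_v = 45 + 4·70 = 325 mm; A_gv = 325 × 8 = 2600 mm².
A_nv = (325 − 4.5·24) × 8 = 1736 mm².
A_nt = (35 − 0.5·24) × 8 = 184 mm².
0.6 F_u A_nv = 416.6 kN; 0.6 F_y A_gv = 390 kN → shear yielding governs the shear term.
R_n = 390 + 1.0 × 400 × 184 / 1000 = 463.6 kN.
Design strength φR_n = 0.75 × 463.6 = 348 kN.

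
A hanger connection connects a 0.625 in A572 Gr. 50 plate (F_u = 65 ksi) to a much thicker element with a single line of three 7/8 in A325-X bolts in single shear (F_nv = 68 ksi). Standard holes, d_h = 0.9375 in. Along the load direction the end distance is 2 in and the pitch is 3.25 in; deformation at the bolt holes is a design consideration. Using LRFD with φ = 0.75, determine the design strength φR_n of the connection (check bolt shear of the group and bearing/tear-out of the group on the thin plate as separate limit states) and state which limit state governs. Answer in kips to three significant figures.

Bolt shear: A_b = π·0.875²/4 = 0.6013 in²; R_n = 68 × 0.6013 × 3 × 1 = 122.7 kips → 0.75 × 122.7 = 92 kips.
Bearing (1.2 l_c t F_u ≤ 2.4 d t F_u): upper limit = 2.4·0.875·0.625·65 = 85.31 kips.
  Edge l_c = 2 − 0.9375/2 = 1.531 → r_n = 74.65 kips; interior l_c = 3.25 − 0.9375 = 2.312 → r_n = 85.31 kips.
  R_n,bearing = 1·74.65 + 2·85.31 = 245.3 kips → 0.75 × 245.3 = 184 kips.
Bolt shear governs: 92 kips.

92 kips (bolt shear governs)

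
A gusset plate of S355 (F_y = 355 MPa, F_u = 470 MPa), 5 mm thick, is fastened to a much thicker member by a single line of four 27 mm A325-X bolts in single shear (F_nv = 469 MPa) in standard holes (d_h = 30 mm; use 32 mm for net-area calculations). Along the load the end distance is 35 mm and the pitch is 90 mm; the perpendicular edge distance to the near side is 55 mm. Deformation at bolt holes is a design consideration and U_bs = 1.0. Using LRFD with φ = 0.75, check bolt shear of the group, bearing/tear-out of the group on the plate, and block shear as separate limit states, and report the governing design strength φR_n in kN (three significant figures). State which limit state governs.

Bolt shear: A_b = π·27²/4 = 572.6 mm²; R_n = 469 × 572.6 × 4 × 1 / 1000 = 1074 kN → 0.75 × 1074 = 806 kN.
Bearing: edge l_c = 20, r_n = 56.4 kN; interior l_c = 60, r_n = 152.3 kN; R_n = 56.4 + 3·152.3 = 513.2 kN → 385 kN.
Block shear: A_gv = 1525, A_nv = 965, A_nt = 195 mm²; R_n = min(0.6F_uA_nv, 0.6F_yA_gv) + U_bs·F_u·A_nt = 363.8 kN → 273 kN.
Block shear governs: 273 kN.

273 kN (block shear governs)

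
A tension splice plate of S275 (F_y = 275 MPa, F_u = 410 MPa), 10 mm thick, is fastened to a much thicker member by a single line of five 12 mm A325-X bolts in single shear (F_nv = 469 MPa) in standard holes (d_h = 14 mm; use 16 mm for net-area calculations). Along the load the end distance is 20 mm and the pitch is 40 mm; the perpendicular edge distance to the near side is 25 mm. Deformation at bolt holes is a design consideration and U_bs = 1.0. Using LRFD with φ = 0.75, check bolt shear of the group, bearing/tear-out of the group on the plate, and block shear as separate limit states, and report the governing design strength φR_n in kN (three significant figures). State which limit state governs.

Bolt shear: A_b = π·12²/4 = 113.1 mm²; R_n = 469 × 113.1 × 5 × 1 / 1000 = 265.2 kN → 0.75 × 265.2 = 199 kN.
Bearing: edge l_c = 13, r_n = 63.96 kN; interior l_c = 26, r_n = 118.1 kN; R_n = 63.96 + 4·118.1 = 536.3 kN → 402 kN.
Block shear: A_gv = 1800, A_nv = 1080, A_nt = 170 mm²; R_n = min(0.6F_uA_nv, 0.6F_yA_gv) + U_bs·F_u·A_nt = 335.4 kN → 252 kN.
Bolt shear governs: 199 kN.

199 kN (bolt shear governs)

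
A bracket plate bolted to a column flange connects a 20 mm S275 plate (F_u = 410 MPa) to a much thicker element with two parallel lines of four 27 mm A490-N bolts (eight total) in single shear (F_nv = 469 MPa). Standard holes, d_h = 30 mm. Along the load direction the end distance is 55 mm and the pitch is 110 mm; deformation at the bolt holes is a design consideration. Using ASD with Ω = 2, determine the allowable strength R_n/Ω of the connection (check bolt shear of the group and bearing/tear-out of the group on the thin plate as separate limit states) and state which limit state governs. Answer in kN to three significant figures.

1070 kN (bolt shear governs)

Bolt shear: A_b = π·27²/4 = 572.6 mm²; R_n = 469 × 572.6 × 8 × 1 / 1000 = 2148 kN → 2148 / 2 = 1070 kN.
Bearing (1.2 l_c t F_u ≤ 2.4 d t F_u): upper limit = 2.4·27·20·410 / 1000 = 531.4 kN.
  Edge l_c = 55 − 30/2 = 40 → r_n = 393.6 kN; interior l_c = 110 − 30 = 80 → r_n = 531.4 kN.
  R_n,bearing = 2·393.6 + 6·531.4 = 3975 kN → 3975 / 2 = 1990 kN.
Bolt shear governs: 1070 kN.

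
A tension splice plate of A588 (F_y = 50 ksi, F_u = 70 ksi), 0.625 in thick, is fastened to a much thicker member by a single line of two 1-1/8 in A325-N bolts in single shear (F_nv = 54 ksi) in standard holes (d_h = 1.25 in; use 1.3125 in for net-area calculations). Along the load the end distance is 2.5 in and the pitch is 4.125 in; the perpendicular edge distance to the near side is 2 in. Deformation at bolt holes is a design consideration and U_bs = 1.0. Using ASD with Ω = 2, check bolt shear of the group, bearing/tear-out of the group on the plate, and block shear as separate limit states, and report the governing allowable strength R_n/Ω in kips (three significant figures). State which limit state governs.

53.7 kips (bolt shear governs)

Bolt shear: A_b = π·1.125²/4 = 0.994 in²; R_n = 54 × 0.994 × 2 × 1 = 107.4 kips → 107.4 / 2 = 53.7 kips.
Bearing: edge l_c = 1.875, r_n = 98.44 kips; interior l_c = 2.875, r_n = 118.1 kips; R_n = 98.44 + 1·118.1 = 216.6 kips → 108 kips.
Block shear: A_gv = 4.141, A_nv = 2.91, A_nt = 0.8398 in²; R_n = min(0.6F_uA_nv, 0.6F_yA_gv) + U_bs·F_u·A_nt = 181 kips → 90.5 kips.
Bolt shear governs: 53.7 kips.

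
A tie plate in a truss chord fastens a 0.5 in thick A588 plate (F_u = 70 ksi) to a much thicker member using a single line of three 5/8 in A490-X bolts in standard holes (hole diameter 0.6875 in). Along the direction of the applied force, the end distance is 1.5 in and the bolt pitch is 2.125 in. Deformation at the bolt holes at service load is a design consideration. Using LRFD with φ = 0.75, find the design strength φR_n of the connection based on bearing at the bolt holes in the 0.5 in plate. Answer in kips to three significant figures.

115 kips

Per bolt r_n = 1.2 l_c t F_u ≤ 2.4 d t F_u; upper limit = 2.4 × 0.625 × 0.5 × 70 = 52.5 kips.
Edge bolt: l_c = 1.5 − 0.6875/2 = 1.156 in → 1.2 × 1.156 × 0.5 × 70 = 48.56 → r_n = 48.56 kips.
Interior bolts: l_c = 2.125 − 0.6875 = 1.438 in → 1.2 × 1.438 × 0.5 × 70 = 60.37 → r_n = 52.5 kips.
R_n = 1 × 48.56 + 2 × 52.5 = 153.6 kips.
Design strength φR_n = 0.75 × 153.6 = 115 kips.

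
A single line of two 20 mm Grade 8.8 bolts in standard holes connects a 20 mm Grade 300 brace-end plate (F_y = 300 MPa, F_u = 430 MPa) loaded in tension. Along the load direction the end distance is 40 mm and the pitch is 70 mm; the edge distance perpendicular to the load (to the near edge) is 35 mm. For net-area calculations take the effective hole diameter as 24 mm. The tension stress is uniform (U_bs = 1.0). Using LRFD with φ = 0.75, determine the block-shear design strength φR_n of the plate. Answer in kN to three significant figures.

Shear plane L_v = 40 + 1·70 = 110 mm; A_gv = 110 × 20 = 2200 mm².
A_nv = (110 − 1.5·24) × 20 = 1480 mm².
A_nt = (35 − 0.5·24) × 20 = 460 mm².
0.6 F_u A_nv = 381.8 kN; 0.6 F_y A_gv = 396 kN → shear rupture governs the shear term.
R_n = 381.8 + 1.0 × 430 × 460 / 1000 = 579.6 kN.
Design strength φR_n = 0.75 × 579.6 = 435 kN.

435 kN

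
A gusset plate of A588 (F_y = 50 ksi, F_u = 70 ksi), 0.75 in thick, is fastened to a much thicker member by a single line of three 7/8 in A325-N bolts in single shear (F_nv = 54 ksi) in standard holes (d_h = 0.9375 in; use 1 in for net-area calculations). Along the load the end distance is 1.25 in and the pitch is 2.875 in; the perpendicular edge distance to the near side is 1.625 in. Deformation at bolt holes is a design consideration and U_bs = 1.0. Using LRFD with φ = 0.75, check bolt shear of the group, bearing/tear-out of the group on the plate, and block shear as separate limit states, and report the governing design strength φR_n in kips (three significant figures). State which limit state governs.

73.1 kips (bolt shear governs)

Bolt shear: A_b = π·0.875²/4 = 0.6013 in²; R_n = 54 × 0.6013 × 3 × 1 = 97.41 kips → 0.75 × 97.41 = 73.1 kips.
Bearing: edge l_c = 0.7812, r_n = 49.22 kips; interior l_c = 1.938, r_n = 110.3 kips; R_n = 49.22 + 2·110.3 = 269.7 kips → 202 kips.
Block shear: A_gv = 5.25, A_nv = 3.375, A_nt = 0.8438 in²; R_n = min(0.6F_uA_nv, 0.6F_yA_gv) + U_bs·F_u·A_nt = 200.8 kips → 151 kips.
Bolt shear governs: 73.1 kips.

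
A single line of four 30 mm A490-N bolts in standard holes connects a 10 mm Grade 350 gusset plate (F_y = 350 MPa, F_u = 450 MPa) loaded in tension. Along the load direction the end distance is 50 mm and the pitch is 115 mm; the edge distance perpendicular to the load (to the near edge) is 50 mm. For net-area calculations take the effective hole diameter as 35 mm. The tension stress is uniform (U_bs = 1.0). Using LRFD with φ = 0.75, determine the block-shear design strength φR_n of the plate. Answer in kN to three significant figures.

662 kN

Shear plane L_v = 50 + 3·115 = 395 mm; A_gv = 395 × 10 = 3950 mm².
A_nv = (395 − 3.5·35) × 10 = 2725 mm².
A_nt = (50 − 0.5·35) × 10 = 325 mm².
0.6 F_u A_nv = 735.8 kN; 0.6 F_y A_gv = 829.5 kN → shear rupture governs the shear term.
R_n = 735.8 + 1.0 × 450 × 325 / 1000 = 882 kN.
Design strength φR_n = 0.75 × 882 = 662 kN.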